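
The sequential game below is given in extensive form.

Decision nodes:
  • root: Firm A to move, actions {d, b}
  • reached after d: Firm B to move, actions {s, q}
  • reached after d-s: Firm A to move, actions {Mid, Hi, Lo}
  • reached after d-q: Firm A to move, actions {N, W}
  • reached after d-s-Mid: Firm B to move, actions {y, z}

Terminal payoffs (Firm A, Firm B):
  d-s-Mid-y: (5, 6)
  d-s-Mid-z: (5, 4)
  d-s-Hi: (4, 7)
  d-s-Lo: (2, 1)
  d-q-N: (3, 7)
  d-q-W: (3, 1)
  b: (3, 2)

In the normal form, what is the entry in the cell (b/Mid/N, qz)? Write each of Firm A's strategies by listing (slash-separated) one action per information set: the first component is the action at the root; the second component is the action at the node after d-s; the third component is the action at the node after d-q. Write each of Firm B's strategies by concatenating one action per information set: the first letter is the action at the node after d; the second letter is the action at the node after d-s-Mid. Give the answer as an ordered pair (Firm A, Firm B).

(3, 2)

Trace the play path from the root:
  Firm A plays b
→ terminal payoff (3, 2).
(Firm A's choice at the node after d-s is never reached on this path, so it doesn't affect the outcome.)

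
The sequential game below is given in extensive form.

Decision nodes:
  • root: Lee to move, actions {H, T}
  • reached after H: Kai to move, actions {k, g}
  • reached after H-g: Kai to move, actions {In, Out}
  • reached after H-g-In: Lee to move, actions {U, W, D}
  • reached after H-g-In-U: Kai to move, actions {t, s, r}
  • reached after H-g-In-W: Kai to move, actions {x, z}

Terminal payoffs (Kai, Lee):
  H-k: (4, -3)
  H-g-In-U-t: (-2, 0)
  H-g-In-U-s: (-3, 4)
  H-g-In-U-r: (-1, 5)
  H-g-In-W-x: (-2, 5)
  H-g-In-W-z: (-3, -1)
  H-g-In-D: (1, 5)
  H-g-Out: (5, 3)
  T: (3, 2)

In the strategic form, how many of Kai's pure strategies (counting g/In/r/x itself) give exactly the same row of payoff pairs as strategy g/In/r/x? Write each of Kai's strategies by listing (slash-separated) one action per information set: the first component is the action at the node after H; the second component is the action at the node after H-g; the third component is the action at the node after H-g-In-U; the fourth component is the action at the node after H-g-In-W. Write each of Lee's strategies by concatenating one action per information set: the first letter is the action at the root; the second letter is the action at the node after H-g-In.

1

Row for g/In/r/x (columns HU, HW, HD, TU, TW, TD): (-1,5) (-2,5) (1,5) (3,2) (3,2) (3,2).
Every one of Kai's information sets is on the play path for some reply by Lee when Kai follows g/In/r/x.
Changing the action at any of them therefore changes at least one column, so only g/In/r/x itself gives this row.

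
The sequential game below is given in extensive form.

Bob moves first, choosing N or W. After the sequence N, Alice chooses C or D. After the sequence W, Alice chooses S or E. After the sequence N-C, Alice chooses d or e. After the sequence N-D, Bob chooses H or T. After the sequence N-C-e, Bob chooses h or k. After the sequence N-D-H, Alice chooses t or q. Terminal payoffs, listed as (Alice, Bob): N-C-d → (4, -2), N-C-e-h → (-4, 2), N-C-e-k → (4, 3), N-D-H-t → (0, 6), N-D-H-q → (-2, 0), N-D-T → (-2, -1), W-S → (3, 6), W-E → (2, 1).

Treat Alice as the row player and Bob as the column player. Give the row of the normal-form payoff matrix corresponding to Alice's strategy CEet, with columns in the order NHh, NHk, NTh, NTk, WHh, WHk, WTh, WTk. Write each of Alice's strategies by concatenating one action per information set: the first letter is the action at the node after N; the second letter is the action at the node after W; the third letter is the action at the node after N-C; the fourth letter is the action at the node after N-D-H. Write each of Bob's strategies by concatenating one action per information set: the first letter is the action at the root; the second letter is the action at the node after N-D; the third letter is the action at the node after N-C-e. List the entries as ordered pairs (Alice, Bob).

vs NHh: Bob plays N → Alice plays C at [N] → Alice plays e at [N-C] → Bob plays h at [N-C-e] → (-4, 2)
vs NHk: Bob plays N → Alice plays C at [N] → Alice plays e at [N-C] → Bob plays k at [N-C-e] → (4, 3)
vs NTh: Bob plays N → Alice plays C at [N] → Alice plays e at [N-C] → Bob plays h at [N-C-e] → (-4, 2)
vs NTk: Bob plays N → Alice plays C at [N] → Alice plays e at [N-C] → Bob plays k at [N-C-e] → (4, 3)
vs WHh: Bob plays W → Alice plays E at [W] → (2, 1)
vs WHk: Bob plays W → Alice plays E at [W] → (2, 1)
vs WTh: Bob plays W → Alice plays E at [W] → (2, 1)
vs WTk: Bob plays W → Alice plays E at [W] → (2, 1)

(-4,2) (4,3) (-4,2) (4,3) (2,1) (2,1) (2,1) (2,1)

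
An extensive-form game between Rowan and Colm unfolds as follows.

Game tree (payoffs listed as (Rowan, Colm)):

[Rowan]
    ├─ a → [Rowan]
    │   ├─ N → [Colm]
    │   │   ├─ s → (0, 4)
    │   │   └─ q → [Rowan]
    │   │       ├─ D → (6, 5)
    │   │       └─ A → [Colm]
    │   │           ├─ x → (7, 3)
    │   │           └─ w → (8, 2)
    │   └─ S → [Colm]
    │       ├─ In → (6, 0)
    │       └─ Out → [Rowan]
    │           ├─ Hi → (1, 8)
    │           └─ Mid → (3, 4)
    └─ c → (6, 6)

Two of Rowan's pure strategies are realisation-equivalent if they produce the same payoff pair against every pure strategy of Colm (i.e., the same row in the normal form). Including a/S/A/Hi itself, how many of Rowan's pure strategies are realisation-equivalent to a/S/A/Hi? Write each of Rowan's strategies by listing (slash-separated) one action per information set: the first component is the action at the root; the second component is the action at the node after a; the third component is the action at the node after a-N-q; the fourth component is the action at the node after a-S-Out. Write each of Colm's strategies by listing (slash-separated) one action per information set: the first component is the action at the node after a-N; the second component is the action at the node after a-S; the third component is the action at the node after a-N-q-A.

2

Row for a/S/A/Hi (columns s/In/x, s/In/w, s/Out/x, s/Out/w, q/In/x, q/In/w, q/Out/x, q/Out/w): (6,0) (6,0) (1,8) (1,8) (6,0) (6,0) (1,8) (1,8).
Under a/S/A/Hi, Rowan's choice at the node after a-N-q can never be reached regardless of what Colm does, so varying those choices leaves every outcome unchanged.
Holding the reachable choices fixed and varying the unreachable one freely already gives 2 equivalent strategies.
No other strategy reproduces this row, so those 2 are the full class: a/S/D/Hi, a/S/A/Hi.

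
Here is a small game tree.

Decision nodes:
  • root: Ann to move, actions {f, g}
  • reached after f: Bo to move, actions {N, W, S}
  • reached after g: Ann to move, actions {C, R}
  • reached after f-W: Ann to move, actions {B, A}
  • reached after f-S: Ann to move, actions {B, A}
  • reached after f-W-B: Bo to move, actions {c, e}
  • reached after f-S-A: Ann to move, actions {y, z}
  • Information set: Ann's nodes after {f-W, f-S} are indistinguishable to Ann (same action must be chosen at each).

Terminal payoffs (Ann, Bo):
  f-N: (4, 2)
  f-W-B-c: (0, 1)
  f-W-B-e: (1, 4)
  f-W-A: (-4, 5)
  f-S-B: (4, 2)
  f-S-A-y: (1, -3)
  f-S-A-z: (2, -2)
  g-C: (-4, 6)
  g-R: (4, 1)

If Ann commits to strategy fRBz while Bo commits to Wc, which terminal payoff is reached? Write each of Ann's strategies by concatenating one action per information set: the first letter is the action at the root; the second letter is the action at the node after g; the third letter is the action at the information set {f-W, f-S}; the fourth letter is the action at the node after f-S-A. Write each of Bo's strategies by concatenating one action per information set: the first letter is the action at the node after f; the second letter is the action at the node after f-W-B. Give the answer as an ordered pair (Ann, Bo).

(0, 1)

Trace the play path from the root:
  Ann plays f
  Bo plays W at [f]
  Ann plays B at [f-W]
  Bo plays c at [f-W-B]
→ terminal payoff (0, 1).
(Ann's choice at the node after g is never reached on this path, so it doesn't affect the outcome.)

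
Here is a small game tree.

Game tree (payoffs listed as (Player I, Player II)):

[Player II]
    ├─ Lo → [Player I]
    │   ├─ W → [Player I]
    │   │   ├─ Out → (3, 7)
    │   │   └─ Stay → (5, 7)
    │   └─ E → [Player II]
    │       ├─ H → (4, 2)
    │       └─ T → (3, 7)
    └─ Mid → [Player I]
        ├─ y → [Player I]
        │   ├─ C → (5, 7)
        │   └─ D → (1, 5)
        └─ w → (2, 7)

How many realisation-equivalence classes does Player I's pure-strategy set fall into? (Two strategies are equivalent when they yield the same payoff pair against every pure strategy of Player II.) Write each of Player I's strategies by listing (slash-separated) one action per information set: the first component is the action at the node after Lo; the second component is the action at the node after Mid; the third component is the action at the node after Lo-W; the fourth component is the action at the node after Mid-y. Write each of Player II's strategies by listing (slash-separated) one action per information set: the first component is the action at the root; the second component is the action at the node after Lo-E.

9

Player I has 16 pure strategies: W/y/Out/C, W/y/Out/D, W/y/Stay/C, W/y/Stay/D, W/w/Out/C, W/w/Out/D, W/w/Stay/C, W/w/Stay/D, E/y/Out/C, E/y/Out/D, E/y/Stay/C, E/y/Stay/D, E/w/Out/C, E/w/Out/D, E/w/Stay/C, E/w/Stay/D. Columns: Lo/H, Lo/T, Mid/H, Mid/T.
{W/y/Out/C} → row (3,7) (3,7) (5,7) (5,7)
{W/y/Out/D} → row (3,7) (3,7) (1,5) (1,5)
{W/y/Stay/C} → row (5,7) (5,7) (5,7) (5,7)
{W/y/Stay/D} → row (5,7) (5,7) (1,5) (1,5)
{W/w/Out/C, W/w/Out/D} → row (3,7) (3,7) (2,7) (2,7)
{W/w/Stay/C, W/w/Stay/D} → row (5,7) (5,7) (2,7) (2,7)
{E/y/Out/C, E/y/Stay/C} → row (4,2) (3,7) (5,7) (5,7)
{E/y/Out/D, E/y/Stay/D} → row (4,2) (3,7) (1,5) (1,5)
{E/w/Out/C, E/w/Out/D, E/w/Stay/C, E/w/Stay/D} → row (4,2) (3,7) (2,7) (2,7)
That's 9 distinct rows out of 16 strategies.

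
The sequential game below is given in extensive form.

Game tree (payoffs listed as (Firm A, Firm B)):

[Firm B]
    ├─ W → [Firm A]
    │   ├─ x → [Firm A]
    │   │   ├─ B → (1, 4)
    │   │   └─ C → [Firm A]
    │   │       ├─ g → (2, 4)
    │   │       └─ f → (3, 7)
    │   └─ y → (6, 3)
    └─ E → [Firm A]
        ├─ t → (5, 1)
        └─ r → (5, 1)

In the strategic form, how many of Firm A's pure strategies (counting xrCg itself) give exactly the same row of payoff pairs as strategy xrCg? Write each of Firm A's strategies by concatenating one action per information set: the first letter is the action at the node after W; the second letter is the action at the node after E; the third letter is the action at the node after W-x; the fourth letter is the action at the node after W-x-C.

Row for xrCg (columns W, E): (2,4) (5,1).
Every one of Firm A's information sets is on the play path for some reply by Firm B when Firm A follows xrCg.
Even so, xtCg happens to produce the same payoff in every column — so 2 strategies share this row.

2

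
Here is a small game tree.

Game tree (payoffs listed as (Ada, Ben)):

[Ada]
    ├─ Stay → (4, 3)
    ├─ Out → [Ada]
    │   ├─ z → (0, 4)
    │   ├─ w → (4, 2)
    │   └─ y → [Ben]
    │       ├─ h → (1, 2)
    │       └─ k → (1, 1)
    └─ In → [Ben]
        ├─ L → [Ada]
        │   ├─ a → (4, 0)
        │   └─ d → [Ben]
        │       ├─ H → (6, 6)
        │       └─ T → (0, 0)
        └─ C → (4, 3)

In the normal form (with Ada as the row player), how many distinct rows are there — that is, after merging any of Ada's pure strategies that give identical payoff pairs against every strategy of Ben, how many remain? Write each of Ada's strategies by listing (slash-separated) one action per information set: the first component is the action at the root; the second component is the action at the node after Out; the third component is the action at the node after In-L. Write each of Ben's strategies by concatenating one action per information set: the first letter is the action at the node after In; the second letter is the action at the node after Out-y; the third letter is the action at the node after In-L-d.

6

Ada has 18 pure strategies: Stay/z/a, Stay/z/d, Stay/w/a, Stay/w/d, Stay/y/a, Stay/y/d, Out/z/a, Out/z/d, Out/w/a, Out/w/d, Out/y/a, Out/y/d, In/z/a, In/z/d, In/w/a, In/w/d, In/y/a, In/y/d. Columns: LhH, LhT, LkH, LkT, ChH, ChT, CkH, CkT.
{Stay/z/a, Stay/z/d, Stay/w/a, Stay/w/d, Stay/y/a, Stay/y/d} → row (4,3) (4,3) (4,3) (4,3) (4,3) (4,3) (4,3) (4,3)
{Out/z/a, Out/z/d} → row (0,4) (0,4) (0,4) (0,4) (0,4) (0,4) (0,4) (0,4)
{Out/w/a, Out/w/d} → row (4,2) (4,2) (4,2) (4,2) (4,2) (4,2) (4,2) (4,2)
{Out/y/a, Out/y/d} → row (1,2) (1,2) (1,1) (1,1) (1,2) (1,2) (1,1) (1,1)
{In/z/a, In/w/a, In/y/a} → row (4,0) (4,0) (4,0) (4,0) (4,3) (4,3) (4,3) (4,3)
{In/z/d, In/w/d, In/y/d} → row (6,6) (0,0) (6,6) (0,0) (4,3) (4,3) (4,3) (4,3)
That's 6 distinct rows out of 18 strategies.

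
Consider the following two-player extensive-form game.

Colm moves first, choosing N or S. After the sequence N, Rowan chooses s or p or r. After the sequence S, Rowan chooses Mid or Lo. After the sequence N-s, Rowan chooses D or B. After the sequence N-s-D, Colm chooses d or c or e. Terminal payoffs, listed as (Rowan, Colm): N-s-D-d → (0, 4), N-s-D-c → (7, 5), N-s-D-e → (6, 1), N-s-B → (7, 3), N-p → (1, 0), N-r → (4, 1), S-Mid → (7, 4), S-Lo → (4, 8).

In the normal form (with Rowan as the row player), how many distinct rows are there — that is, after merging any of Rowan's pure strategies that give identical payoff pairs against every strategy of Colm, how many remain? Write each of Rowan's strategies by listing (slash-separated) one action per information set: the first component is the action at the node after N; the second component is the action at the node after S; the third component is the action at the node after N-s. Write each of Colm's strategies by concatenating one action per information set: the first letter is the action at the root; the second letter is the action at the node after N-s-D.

8

Rowan has 12 pure strategies: s/Mid/D, s/Mid/B, s/Lo/D, s/Lo/B, p/Mid/D, p/Mid/B, p/Lo/D, p/Lo/B, r/Mid/D, r/Mid/B, r/Lo/D, r/Lo/B. Columns: Nd, Nc, Ne, Sd, Sc, Se.
{s/Mid/D} → row (0,4) (7,5) (6,1) (7,4) (7,4) (7,4)
{s/Mid/B} → row (7,3) (7,3) (7,3) (7,4) (7,4) (7,4)
{s/Lo/D} → row (0,4) (7,5) (6,1) (4,8) (4,8) (4,8)
{s/Lo/B} → row (7,3) (7,3) (7,3) (4,8) (4,8) (4,8)
{p/Mid/D, p/Mid/B} → row (1,0) (1,0) (1,0) (7,4) (7,4) (7,4)
{p/Lo/D, p/Lo/B} → row (1,0) (1,0) (1,0) (4,8) (4,8) (4,8)
{r/Mid/D, r/Mid/B} → row (4,1) (4,1) (4,1) (7,4) (7,4) (7,4)
{r/Lo/D, r/Lo/B} → row (4,1) (4,1) (4,1) (4,8) (4,8) (4,8)
That's 8 distinct rows out of 12 strategies.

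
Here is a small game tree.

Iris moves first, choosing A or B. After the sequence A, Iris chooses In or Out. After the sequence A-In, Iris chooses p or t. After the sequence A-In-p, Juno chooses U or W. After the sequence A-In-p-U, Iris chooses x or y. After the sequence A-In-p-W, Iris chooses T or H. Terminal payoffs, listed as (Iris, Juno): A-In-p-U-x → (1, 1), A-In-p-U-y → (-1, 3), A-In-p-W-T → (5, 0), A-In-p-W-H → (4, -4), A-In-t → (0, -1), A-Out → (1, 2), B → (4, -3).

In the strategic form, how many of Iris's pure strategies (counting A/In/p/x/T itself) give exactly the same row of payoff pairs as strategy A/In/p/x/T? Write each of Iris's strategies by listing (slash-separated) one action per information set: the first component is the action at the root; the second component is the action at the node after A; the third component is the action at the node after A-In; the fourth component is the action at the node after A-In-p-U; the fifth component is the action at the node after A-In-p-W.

Row for A/In/p/x/T (columns U, W): (1,1) (5,0).
Every one of Iris's information sets is on the play path for some reply by Juno when Iris follows A/In/p/x/T.
Changing the action at any of them therefore changes at least one column, so only A/In/p/x/T itself gives this row.

1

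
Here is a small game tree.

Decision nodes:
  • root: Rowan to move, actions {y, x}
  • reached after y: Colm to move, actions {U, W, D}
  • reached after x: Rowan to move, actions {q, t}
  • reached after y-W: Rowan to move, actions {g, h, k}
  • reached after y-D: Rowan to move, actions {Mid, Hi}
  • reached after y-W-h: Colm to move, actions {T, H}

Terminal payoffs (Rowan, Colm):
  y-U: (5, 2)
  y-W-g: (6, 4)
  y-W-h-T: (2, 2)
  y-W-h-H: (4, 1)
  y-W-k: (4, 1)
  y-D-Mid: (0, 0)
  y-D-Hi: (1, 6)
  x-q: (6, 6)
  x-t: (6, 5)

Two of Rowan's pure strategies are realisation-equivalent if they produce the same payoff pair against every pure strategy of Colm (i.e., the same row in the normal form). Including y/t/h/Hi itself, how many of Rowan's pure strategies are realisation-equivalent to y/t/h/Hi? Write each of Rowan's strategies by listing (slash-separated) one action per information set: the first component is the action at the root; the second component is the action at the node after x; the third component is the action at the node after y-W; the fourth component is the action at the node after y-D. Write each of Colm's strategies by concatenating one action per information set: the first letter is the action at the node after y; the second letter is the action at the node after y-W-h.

Row for y/t/h/Hi (columns UT, UH, WT, WH, DT, DH): (5,2) (5,2) (2,2) (4,1) (1,6) (1,6).
Under y/t/h/Hi, Rowan's choice at the node after x can never be reached regardless of what Colm does, so varying those choices leaves every outcome unchanged.
Holding the reachable choices fixed and varying the unreachable one freely already gives 2 equivalent strategies.
No other strategy reproduces this row, so those 2 are the full class: y/q/h/Hi, y/t/h/Hi.

2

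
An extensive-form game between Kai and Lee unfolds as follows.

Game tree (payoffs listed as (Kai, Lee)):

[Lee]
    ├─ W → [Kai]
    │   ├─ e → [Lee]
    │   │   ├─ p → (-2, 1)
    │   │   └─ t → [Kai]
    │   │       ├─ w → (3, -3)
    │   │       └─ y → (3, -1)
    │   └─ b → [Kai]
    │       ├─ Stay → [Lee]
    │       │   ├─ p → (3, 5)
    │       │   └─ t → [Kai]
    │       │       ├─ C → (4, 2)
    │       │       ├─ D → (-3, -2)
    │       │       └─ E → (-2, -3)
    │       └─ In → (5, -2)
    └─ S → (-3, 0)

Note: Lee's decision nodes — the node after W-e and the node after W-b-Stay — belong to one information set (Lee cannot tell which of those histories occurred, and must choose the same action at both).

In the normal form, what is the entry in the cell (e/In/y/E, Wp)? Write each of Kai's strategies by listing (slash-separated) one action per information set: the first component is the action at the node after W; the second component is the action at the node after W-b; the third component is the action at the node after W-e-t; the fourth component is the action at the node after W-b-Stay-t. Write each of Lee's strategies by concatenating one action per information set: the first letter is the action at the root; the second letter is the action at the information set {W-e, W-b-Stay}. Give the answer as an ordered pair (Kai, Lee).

(-2, 1)

Trace the play path from the root:
  Lee plays W
  Kai plays e at [W]
  Lee plays p at [W-e]
→ terminal payoff (-2, 1).
(Kai's choice at the node after W-b is never reached on this path, so it doesn't affect the outcome.)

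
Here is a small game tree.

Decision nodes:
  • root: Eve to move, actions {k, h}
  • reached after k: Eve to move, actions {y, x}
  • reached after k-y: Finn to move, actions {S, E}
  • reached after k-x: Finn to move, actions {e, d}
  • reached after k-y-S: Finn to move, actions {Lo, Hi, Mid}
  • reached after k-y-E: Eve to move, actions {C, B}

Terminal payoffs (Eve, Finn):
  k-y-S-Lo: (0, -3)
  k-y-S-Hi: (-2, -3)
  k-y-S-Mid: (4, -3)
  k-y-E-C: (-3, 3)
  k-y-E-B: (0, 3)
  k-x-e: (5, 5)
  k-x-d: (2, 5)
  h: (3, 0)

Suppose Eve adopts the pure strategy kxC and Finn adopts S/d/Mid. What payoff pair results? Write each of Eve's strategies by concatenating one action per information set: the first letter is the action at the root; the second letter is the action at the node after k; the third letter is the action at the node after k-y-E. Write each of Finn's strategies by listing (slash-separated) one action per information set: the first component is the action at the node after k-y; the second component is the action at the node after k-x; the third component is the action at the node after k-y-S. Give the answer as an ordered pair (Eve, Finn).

Trace the play path from the root:
  Eve plays k
  Eve plays x at [k]
  Finn plays d at [k-x]
→ terminal payoff (2, 5).
(Eve's choice at the node after k-y-E is never reached on this path, so it doesn't affect the outcome.)

(2, 5)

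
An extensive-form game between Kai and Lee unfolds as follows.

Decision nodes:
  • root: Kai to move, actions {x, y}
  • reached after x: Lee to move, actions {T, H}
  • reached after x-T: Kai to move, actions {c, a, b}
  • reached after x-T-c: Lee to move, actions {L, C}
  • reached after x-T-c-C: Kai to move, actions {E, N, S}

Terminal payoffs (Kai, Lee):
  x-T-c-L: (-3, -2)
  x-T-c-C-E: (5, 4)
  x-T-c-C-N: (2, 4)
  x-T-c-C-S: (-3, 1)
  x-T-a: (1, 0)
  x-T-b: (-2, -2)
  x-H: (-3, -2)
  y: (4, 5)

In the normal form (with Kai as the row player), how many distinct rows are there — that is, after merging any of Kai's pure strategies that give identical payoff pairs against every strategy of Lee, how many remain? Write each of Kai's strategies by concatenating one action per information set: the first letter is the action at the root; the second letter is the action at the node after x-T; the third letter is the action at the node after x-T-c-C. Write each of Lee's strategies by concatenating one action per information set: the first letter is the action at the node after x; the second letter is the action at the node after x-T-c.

6

Kai has 18 pure strategies: xcE, xcN, xcS, xaE, xaN, xaS, xbE, xbN, xbS, ycE, ycN, ycS, yaE, yaN, yaS, ybE, ybN, ybS. Columns: TL, TC, HL, HC.
{xcE} → row (-3,-2) (5,4) (-3,-2) (-3,-2)
{xcN} → row (-3,-2) (2,4) (-3,-2) (-3,-2)
{xcS} → row (-3,-2) (-3,1) (-3,-2) (-3,-2)
{xaE, xaN, xaS} → row (1,0) (1,0) (-3,-2) (-3,-2)
{xbE, xbN, xbS} → row (-2,-2) (-2,-2) (-3,-2) (-3,-2)
{ycE, ycN, ycS, yaE, yaN, yaS, ybE, ybN, ybS} → row (4,5) (4,5) (4,5) (4,5)
That's 6 distinct rows out of 18 strategies.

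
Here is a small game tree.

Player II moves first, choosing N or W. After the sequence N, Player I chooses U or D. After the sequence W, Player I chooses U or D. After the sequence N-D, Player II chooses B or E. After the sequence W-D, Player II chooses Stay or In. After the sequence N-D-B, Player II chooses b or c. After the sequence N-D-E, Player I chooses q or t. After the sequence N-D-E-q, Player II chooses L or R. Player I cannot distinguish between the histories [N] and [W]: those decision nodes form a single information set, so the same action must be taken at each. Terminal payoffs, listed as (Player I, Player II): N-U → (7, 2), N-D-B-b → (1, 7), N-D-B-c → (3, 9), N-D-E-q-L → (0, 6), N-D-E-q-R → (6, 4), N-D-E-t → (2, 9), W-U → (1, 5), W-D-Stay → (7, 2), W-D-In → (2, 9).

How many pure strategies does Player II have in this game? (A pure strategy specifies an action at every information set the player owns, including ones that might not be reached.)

Player II owns the root with actions {N, W} — two choices.
Player II owns the node after N-D with actions {B, E} — two choices.
Player II owns the node after W-D with actions {Stay, In} — two choices.
Player II owns the node after N-D-B with actions {b, c} — two choices.
Player II owns the node after N-D-E-q with actions {L, R} — two choices.
A pure strategy fixes one action at each information set independently, so the count is the product 2 × 2 × 2 × 2 × 2 = 32.
(For reference, Player I has 4 pure strategies, giving a 32×4 normal-form matrix.)

32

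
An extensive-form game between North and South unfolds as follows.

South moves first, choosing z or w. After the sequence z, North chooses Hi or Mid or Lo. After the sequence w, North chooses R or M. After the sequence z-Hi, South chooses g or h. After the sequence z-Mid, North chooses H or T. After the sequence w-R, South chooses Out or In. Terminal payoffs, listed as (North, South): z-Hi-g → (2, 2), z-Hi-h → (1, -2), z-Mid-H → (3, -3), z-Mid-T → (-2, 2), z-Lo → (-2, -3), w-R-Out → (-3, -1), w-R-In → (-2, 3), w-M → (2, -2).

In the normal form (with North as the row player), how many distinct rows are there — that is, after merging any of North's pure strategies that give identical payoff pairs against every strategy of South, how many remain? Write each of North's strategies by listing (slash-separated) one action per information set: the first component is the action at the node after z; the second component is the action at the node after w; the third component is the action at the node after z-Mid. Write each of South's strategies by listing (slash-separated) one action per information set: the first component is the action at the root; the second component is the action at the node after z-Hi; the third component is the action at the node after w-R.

8

North has 12 pure strategies: Hi/R/H, Hi/R/T, Hi/M/H, Hi/M/T, Mid/R/H, Mid/R/T, Mid/M/H, Mid/M/T, Lo/R/H, Lo/R/T, Lo/M/H, Lo/M/T. Columns: z/g/Out, z/g/In, z/h/Out, z/h/In, w/g/Out, w/g/In, w/h/Out, w/h/In.
{Hi/R/H, Hi/R/T} → row (2,2) (2,2) (1,-2) (1,-2) (-3,-1) (-2,3) (-3,-1) (-2,3)
{Hi/M/H, Hi/M/T} → row (2,2) (2,2) (1,-2) (1,-2) (2,-2) (2,-2) (2,-2) (2,-2)
{Mid/R/H} → row (3,-3) (3,-3) (3,-3) (3,-3) (-3,-1) (-2,3) (-3,-1) (-2,3)
{Mid/R/T} → row (-2,2) (-2,2) (-2,2) (-2,2) (-3,-1) (-2,3) (-3,-1) (-2,3)
{Mid/M/H} → row (3,-3) (3,-3) (3,-3) (3,-3) (2,-2) (2,-2) (2,-2) (2,-2)
{Mid/M/T} → row (-2,2) (-2,2) (-2,2) (-2,2) (2,-2) (2,-2) (2,-2) (2,-2)
{Lo/R/H, Lo/R/T} → row (-2,-3) (-2,-3) (-2,-3) (-2,-3) (-3,-1) (-2,3) (-3,-1) (-2,3)
{Lo/M/H, Lo/M/T} → row (-2,-3) (-2,-3) (-2,-3) (-2,-3) (2,-2) (2,-2) (2,-2) (2,-2)
That's 8 distinct rows out of 12 strategies.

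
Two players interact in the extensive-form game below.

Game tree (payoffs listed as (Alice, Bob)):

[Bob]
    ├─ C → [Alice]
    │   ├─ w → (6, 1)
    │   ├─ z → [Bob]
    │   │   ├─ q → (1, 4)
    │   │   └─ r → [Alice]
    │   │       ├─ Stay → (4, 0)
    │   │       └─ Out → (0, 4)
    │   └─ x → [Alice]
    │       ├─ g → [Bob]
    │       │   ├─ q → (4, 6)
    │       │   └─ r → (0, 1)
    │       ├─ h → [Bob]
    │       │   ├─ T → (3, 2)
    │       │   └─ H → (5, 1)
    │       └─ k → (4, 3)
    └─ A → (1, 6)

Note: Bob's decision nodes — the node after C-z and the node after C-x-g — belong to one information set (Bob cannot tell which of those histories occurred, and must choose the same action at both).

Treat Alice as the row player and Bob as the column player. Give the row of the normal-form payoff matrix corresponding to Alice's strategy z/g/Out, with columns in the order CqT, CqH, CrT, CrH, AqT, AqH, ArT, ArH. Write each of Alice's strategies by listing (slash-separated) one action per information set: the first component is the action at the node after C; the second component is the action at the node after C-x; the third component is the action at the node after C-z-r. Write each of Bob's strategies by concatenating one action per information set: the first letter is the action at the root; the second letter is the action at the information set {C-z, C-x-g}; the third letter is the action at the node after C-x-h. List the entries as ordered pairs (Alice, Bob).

vs CqT: Bob plays C → Alice plays z at [C] → Bob plays q at [C-z] → (1, 4)
vs CqH: Bob plays C → Alice plays z at [C] → Bob plays q at [C-z] → (1, 4)
vs CrT: Bob plays C → Alice plays z at [C] → Bob plays r at [C-z] → Alice plays Out at [C-z-r] → (0, 4)
vs CrH: Bob plays C → Alice plays z at [C] → Bob plays r at [C-z] → Alice plays Out at [C-z-r] → (0, 4)
vs AqT: Bob plays A → (1, 6)
vs AqH: Bob plays A → (1, 6)
vs ArT: Bob plays A → (1, 6)
vs ArH: Bob plays A → (1, 6)

(1,4) (1,4) (0,4) (0,4) (1,6) (1,6) (1,6) (1,6)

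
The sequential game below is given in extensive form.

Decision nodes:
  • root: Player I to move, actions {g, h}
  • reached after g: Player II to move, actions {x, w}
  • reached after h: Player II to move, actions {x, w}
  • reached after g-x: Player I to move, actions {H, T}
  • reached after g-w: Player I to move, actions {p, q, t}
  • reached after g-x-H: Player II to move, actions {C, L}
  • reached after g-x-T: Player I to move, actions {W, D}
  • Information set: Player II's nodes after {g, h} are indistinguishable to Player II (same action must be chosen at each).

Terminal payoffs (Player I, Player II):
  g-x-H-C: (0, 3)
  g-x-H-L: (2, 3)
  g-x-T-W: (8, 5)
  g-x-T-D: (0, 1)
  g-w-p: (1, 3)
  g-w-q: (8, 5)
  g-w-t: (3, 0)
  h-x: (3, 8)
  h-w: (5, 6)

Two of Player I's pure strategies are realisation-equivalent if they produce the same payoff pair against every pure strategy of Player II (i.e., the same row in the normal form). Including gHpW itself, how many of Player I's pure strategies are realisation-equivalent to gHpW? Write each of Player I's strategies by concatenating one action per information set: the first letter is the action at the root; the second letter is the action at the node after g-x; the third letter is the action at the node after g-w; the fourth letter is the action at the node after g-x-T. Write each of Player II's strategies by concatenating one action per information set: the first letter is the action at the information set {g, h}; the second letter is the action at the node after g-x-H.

Row for gHpW (columns xC, xL, wC, wL): (0,3) (2,3) (1,3) (1,3).
Under gHpW, Player I's choice at the node after g-x-T can never be reached regardless of what Player II does, so varying those choices leaves every outcome unchanged.
Holding the reachable choices fixed and varying the unreachable one freely already gives 2 equivalent strategies.
No other strategy reproduces this row, so those 2 are the full class: gHpW, gHpD.

2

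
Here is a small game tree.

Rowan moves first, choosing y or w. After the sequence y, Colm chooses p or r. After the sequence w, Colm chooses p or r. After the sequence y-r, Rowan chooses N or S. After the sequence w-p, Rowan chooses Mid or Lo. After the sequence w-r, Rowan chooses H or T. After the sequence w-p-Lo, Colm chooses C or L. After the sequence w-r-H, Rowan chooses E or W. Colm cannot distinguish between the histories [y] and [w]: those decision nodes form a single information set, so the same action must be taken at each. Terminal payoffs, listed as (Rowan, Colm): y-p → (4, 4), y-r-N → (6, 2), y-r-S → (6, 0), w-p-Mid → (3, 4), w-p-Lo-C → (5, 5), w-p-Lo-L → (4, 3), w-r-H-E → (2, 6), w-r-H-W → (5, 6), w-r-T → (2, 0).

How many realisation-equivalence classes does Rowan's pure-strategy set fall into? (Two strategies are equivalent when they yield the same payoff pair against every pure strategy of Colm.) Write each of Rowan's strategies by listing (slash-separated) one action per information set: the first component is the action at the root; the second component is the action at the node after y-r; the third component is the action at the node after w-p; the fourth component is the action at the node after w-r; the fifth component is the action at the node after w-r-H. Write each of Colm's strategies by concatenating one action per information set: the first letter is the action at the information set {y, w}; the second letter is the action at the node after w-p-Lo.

8

Rowan has 32 pure strategies: y/N/Mid/H/E, y/N/Mid/H/W, y/N/Mid/T/E, y/N/Mid/T/W, y/N/Lo/H/E, y/N/Lo/H/W, y/N/Lo/T/E, y/N/Lo/T/W, y/S/Mid/H/E, y/S/Mid/H/W, y/S/Mid/T/E, y/S/Mid/T/W, y/S/Lo/H/E, y/S/Lo/H/W, y/S/Lo/T/E, y/S/Lo/T/W, w/N/Mid/H/E, w/N/Mid/H/W, w/N/Mid/T/E, w/N/Mid/T/W, w/N/Lo/H/E, w/N/Lo/H/W, w/N/Lo/T/E, w/N/Lo/T/W, w/S/Mid/H/E, w/S/Mid/H/W, w/S/Mid/T/E, w/S/Mid/T/W, w/S/Lo/H/E, w/S/Lo/H/W, w/S/Lo/T/E, w/S/Lo/T/W. Columns: pC, pL, rC, rL.
{y/N/Mid/H/E, y/N/Mid/H/W, y/N/Mid/T/E, y/N/Mid/T/W, y/N/Lo/H/E, y/N/Lo/H/W, y/N/Lo/T/E, y/N/Lo/T/W} → row (4,4) (4,4) (6,2) (6,2)
{y/S/Mid/H/E, y/S/Mid/H/W, y/S/Mid/T/E, y/S/Mid/T/W, y/S/Lo/H/E, y/S/Lo/H/W, y/S/Lo/T/E, y/S/Lo/T/W} → row (4,4) (4,4) (6,0) (6,0)
{w/N/Mid/H/E, w/S/Mid/H/E} → row (3,4) (3,4) (2,6) (2,6)
{w/N/Mid/H/W, w/S/Mid/H/W} → row (3,4) (3,4) (5,6) (5,6)
{w/N/Mid/T/E, w/N/Mid/T/W, w/S/Mid/T/E, w/S/Mid/T/W} → row (3,4) (3,4) (2,0) (2,0)
{w/N/Lo/H/E, w/S/Lo/H/E} → row (5,5) (4,3) (2,6) (2,6)
{w/N/Lo/H/W, w/S/Lo/H/W} → row (5,5) (4,3) (5,6) (5,6)
{w/N/Lo/T/E, w/N/Lo/T/W, w/S/Lo/T/E, w/S/Lo/T/W} → row (5,5) (4,3) (2,0) (2,0)
That's 8 distinct rows out of 32 strategies.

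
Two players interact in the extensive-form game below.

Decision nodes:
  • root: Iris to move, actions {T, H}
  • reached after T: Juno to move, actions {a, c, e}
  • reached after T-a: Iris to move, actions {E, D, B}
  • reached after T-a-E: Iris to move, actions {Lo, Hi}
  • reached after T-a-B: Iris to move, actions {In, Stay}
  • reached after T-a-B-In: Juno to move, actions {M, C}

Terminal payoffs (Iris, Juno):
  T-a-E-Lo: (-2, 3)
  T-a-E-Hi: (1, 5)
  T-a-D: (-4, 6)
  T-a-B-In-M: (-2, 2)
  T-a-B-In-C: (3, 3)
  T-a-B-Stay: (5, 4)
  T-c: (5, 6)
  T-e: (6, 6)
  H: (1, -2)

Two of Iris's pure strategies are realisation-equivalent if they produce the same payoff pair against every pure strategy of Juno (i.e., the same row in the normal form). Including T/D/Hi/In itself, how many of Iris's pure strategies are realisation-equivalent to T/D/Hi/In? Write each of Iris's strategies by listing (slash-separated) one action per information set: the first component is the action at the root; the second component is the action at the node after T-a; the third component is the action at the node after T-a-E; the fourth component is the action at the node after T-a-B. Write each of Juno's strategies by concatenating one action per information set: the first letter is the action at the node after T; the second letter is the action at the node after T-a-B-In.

Row for T/D/Hi/In (columns aM, aC, cM, cC, eM, eC): (-4,6) (-4,6) (5,6) (5,6) (6,6) (6,6).
Under T/D/Hi/In, Iris's choice at the node after T-a-E and at the node after T-a-B can never be reached regardless of what Juno does, so varying those choices leaves every outcome unchanged.
Holding the reachable choices fixed and varying the unreachable ones freely already gives 2 × 2 = 4 equivalent strategies.
No other strategy reproduces this row, so those 4 are the full class: T/D/Lo/In, T/D/Lo/Stay, T/D/Hi/In, T/D/Hi/Stay.

4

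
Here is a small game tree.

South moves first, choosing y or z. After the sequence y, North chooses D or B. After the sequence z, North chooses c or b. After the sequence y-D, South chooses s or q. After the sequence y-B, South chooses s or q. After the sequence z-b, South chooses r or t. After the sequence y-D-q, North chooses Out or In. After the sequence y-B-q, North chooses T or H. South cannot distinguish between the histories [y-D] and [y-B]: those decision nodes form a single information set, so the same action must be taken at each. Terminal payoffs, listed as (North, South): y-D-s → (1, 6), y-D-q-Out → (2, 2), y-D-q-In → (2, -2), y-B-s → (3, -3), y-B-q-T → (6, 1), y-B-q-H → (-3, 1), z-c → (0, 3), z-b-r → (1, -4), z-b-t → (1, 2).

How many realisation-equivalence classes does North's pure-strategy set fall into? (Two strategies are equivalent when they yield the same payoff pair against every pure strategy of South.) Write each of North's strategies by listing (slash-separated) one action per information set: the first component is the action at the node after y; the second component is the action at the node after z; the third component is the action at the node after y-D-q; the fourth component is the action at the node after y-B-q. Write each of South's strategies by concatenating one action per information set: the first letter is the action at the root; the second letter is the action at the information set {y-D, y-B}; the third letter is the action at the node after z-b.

8

North has 16 pure strategies: D/c/Out/T, D/c/Out/H, D/c/In/T, D/c/In/H, D/b/Out/T, D/b/Out/H, D/b/In/T, D/b/In/H, B/c/Out/T, B/c/Out/H, B/c/In/T, B/c/In/H, B/b/Out/T, B/b/Out/H, B/b/In/T, B/b/In/H. Columns: ysr, yst, yqr, yqt, zsr, zst, zqr, zqt.
{D/c/Out/T, D/c/Out/H} → row (1,6) (1,6) (2,2) (2,2) (0,3) (0,3) (0,3) (0,3)
{D/c/In/T, D/c/In/H} → row (1,6) (1,6) (2,-2) (2,-2) (0,3) (0,3) (0,3) (0,3)
{D/b/Out/T, D/b/Out/H} → row (1,6) (1,6) (2,2) (2,2) (1,-4) (1,2) (1,-4) (1,2)
{D/b/In/T, D/b/In/H} → row (1,6) (1,6) (2,-2) (2,-2) (1,-4) (1,2) (1,-4) (1,2)
{B/c/Out/T, B/c/In/T} → row (3,-3) (3,-3) (6,1) (6,1) (0,3) (0,3) (0,3) (0,3)
{B/c/Out/H, B/c/In/H} → row (3,-3) (3,-3) (-3,1) (-3,1) (0,3) (0,3) (0,3) (0,3)
{B/b/Out/T, B/b/In/T} → row (3,-3) (3,-3) (6,1) (6,1) (1,-4) (1,2) (1,-4) (1,2)
{B/b/Out/H, B/b/In/H} → row (3,-3) (3,-3) (-3,1) (-3,1) (1,-4) (1,2) (1,-4) (1,2)
That's 8 distinct rows out of 16 strategies.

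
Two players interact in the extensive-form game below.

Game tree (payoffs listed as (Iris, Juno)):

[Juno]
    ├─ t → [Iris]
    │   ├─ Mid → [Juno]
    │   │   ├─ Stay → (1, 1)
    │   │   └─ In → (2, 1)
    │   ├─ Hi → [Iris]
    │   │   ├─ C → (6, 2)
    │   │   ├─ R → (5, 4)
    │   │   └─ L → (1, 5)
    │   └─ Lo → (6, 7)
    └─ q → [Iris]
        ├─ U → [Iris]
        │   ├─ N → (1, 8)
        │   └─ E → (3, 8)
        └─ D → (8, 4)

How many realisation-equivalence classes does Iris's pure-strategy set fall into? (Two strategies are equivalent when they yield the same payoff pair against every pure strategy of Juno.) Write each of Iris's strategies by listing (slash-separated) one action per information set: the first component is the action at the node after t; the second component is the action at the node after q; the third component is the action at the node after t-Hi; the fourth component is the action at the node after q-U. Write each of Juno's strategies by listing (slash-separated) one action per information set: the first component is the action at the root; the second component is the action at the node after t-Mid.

15

Iris has 36 pure strategies: Mid/U/C/N, Mid/U/C/E, Mid/U/R/N, Mid/U/R/E, Mid/U/L/N, Mid/U/L/E, Mid/D/C/N, Mid/D/C/E, Mid/D/R/N, Mid/D/R/E, Mid/D/L/N, Mid/D/L/E, Hi/U/C/N, Hi/U/C/E, Hi/U/R/N, Hi/U/R/E, Hi/U/L/N, Hi/U/L/E, Hi/D/C/N, Hi/D/C/E, Hi/D/R/N, Hi/D/R/E, Hi/D/L/N, Hi/D/L/E, Lo/U/C/N, Lo/U/C/E, Lo/U/R/N, Lo/U/R/E, Lo/U/L/N, Lo/U/L/E, Lo/D/C/N, Lo/D/C/E, Lo/D/R/N, Lo/D/R/E, Lo/D/L/N, Lo/D/L/E. Columns: t/Stay, t/In, q/Stay, q/In.
{Mid/U/C/N, Mid/U/R/N, Mid/U/L/N} → row (1,1) (2,1) (1,8) (1,8)
{Mid/U/C/E, Mid/U/R/E, Mid/U/L/E} → row (1,1) (2,1) (3,8) (3,8)
{Mid/D/C/N, Mid/D/C/E, Mid/D/R/N, Mid/D/R/E, Mid/D/L/N, Mid/D/L/E} → row (1,1) (2,1) (8,4) (8,4)
{Hi/U/C/N} → row (6,2) (6,2) (1,8) (1,8)
{Hi/U/C/E} → row (6,2) (6,2) (3,8) (3,8)
{Hi/U/R/N} → row (5,4) (5,4) (1,8) (1,8)
{Hi/U/R/E} → row (5,4) (5,4) (3,8) (3,8)
{Hi/U/L/N} → row (1,5) (1,5) (1,8) (1,8)
{Hi/U/L/E} → row (1,5) (1,5) (3,8) (3,8)
{Hi/D/C/N, Hi/D/C/E} → row (6,2) (6,2) (8,4) (8,4)
{Hi/D/R/N, Hi/D/R/E} → row (5,4) (5,4) (8,4) (8,4)
{Hi/D/L/N, Hi/D/L/E} → row (1,5) (1,5) (8,4) (8,4)
{Lo/U/C/N, Lo/U/R/N, Lo/U/L/N} → row (6,7) (6,7) (1,8) (1,8)
{Lo/U/C/E, Lo/U/R/E, Lo/U/L/E} → row (6,7) (6,7) (3,8) (3,8)
{Lo/D/C/N, Lo/D/C/E, Lo/D/R/N, Lo/D/R/E, Lo/D/L/N, Lo/D/L/E} → row (6,7) (6,7) (8,4) (8,4)
That's 15 distinct rows out of 36 strategies.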